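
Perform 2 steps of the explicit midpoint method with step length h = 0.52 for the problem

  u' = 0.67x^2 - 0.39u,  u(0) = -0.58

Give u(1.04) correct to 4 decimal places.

Midpoint: k1 = f(x_n, u_n); k2 = f(x_n + h/2, u_n + (h/2)·k1); u_{n+1} = u_n + h·k2.
x=0.000000, u=-0.580000:
  k1 = f(0.000000, -0.580000) = 0.226200
  k2 = f(0.260000, -0.521188) = 0.248555
  u ← -0.580000 + 0.52·0.248555 = -0.450751
x=0.520000, u=-0.450751:
  k1 = f(0.520000, -0.450751) = 0.356961
  k2 = f(0.780000, -0.357941) = 0.547225
  u ← -0.450751 + 0.52·0.547225 = -0.166194
u(1.04) ≈ -0.1662

-0.1662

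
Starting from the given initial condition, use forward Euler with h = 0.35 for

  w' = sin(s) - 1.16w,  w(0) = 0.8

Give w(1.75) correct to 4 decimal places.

Euler: w_{n+1} = w_n + h·f(s_n, w_n).
s=0.000000, w=0.800000: f=-0.928000 → w ← 0.800000 + 0.35·(-0.928000) = 0.475200
s=0.350000, w=0.475200: f=-0.208334 → w ← 0.475200 + 0.35·(-0.208334) = 0.402283
s=0.700000, w=0.402283: f=0.177569 → w ← 0.402283 + 0.35·0.177569 = 0.464432
s=1.050000, w=0.464432: f=0.328682 → w ← 0.464432 + 0.35·0.328682 = 0.579471
s=1.400000, w=0.579471: f=0.313263 → w ← 0.579471 + 0.35·0.313263 = 0.689113
w(1.75) ≈ 0.6891

0.6891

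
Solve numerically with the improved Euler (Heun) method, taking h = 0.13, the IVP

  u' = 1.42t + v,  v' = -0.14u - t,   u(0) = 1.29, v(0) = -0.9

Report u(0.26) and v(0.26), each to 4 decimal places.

Heun on (u,v): k1 = f(t_n, state_n); k2 = f(t_n + h, state_n + h·k1); state_{n+1} = state_n + (h/2)·(k1 + k2).
0.000000: (1.290000, -0.900000)
  k1 = (-0.900000, -0.180600)
  predictor → (1.173000, -0.923478)
  k2 = (-0.738878, -0.294220)
  → (1.183473, -0.930863)
0.130000: (1.183473, -0.930863)
  k1 = (-0.746263, -0.295686)
  predictor → (1.086459, -0.969303)
  k2 = (-0.600103, -0.412104)
  → (1.095959, -0.976870)
(u(0.26), v(0.26)) ≈ (1.0960, -0.9769)

1.0960, -0.9769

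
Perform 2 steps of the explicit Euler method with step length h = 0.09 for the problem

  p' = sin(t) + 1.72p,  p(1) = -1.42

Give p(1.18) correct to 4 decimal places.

-1.7264

Euler: p_{n+1} = p_n + h·f(t_n, p_n).
t=1.000000, p=-1.420000: f=-1.600929 → p ← -1.420000 + 0.09·(-1.600929) = -1.564084
t=1.090000, p=-1.564084: f=-1.803597 → p ← -1.564084 + 0.09·(-1.803597) = -1.726407
p(1.18) ≈ -1.7264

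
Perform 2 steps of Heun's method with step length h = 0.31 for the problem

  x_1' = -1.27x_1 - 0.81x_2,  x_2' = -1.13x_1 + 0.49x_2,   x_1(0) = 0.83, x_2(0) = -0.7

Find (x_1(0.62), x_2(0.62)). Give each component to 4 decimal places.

0.7951, -1.5627

Heun on (x_1,x_2): k1 = f(t_n, state_n); k2 = f(t_n + h, state_n + h·k1); state_{n+1} = state_n + (h/2)·(k1 + k2).
0.000000: (0.830000, -0.700000)
  k1 = (-0.487100, -1.280900)
  predictor → (0.678999, -1.097079)
  k2 = (0.026305, -1.304838)
  → (0.758577, -1.100789)
0.310000: (0.758577, -1.100789)
  k1 = (-0.071753, -1.396579)
  predictor → (0.736333, -1.533729)
  k2 = (0.307177, -1.583584)
  → (0.795067, -1.562714)
(x_1(0.62), x_2(0.62)) ≈ (0.7951, -1.5627)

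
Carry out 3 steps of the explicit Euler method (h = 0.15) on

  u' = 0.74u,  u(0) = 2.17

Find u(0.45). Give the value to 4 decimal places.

2.9758

Euler: u_{n+1} = u_n + h·f(s_n, u_n).
s=0.000000, u=2.170000: f=1.605800 → u ← 2.170000 + 0.15·1.605800 = 2.410870
s=0.150000, u=2.410870: f=1.784044 → u ← 2.410870 + 0.15·1.784044 = 2.678477
s=0.300000, u=2.678477: f=1.982073 → u ← 2.678477 + 0.15·1.982073 = 2.975787
u(0.45) ≈ 2.9758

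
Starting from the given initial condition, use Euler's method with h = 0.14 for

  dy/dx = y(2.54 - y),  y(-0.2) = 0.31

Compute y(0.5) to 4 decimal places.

Euler: y_{n+1} = y_n + h·f(x_n, y_n).
x=-0.200000, y=0.310000: f=0.691300 → y ← 0.310000 + 0.14·0.691300 = 0.406782
x=-0.060000, y=0.406782: f=0.867755 → y ← 0.406782 + 0.14·0.867755 = 0.528268
x=0.080000, y=0.528268: f=1.062733 → y ← 0.528268 + 0.14·1.062733 = 0.677050
x=0.220000, y=0.677050: f=1.261311 → y ← 0.677050 + 0.14·1.261311 = 0.853634
x=0.360000, y=0.853634: f=1.439539 → y ← 0.853634 + 0.14·1.439539 = 1.055169
y(0.5) ≈ 1.0552

1.0552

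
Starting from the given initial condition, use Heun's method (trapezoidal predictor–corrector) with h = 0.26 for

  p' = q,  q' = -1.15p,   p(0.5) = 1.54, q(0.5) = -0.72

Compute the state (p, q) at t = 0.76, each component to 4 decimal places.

Heun on (p,q): k1 = f(t_n, state_n); k2 = f(t_n + h, state_n + h·k1); state_{n+1} = state_n + (h/2)·(k1 + k2).
0.500000: (1.540000, -0.720000)
  k1 = (-0.720000, -1.771000)
  predictor → (1.352800, -1.180460)
  k2 = (-1.180460, -1.555720)
  → (1.292940, -1.152474)
(p(0.76), q(0.76)) ≈ (1.2929, -1.1525)

1.2929, -1.1525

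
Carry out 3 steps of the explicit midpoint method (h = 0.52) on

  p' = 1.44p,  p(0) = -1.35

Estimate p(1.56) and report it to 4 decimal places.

Midpoint: k1 = f(x_n, p_n); k2 = f(x_n + h/2, p_n + (h/2)·k1); p_{n+1} = p_n + h·k2.
x=0.000000, p=-1.350000:
  k1 = f(0.000000, -1.350000) = -1.944000
  k2 = f(0.260000, -1.855440) = -2.671834
  p ← -1.350000 + 0.52·(-2.671834) = -2.739353
x=0.520000, p=-2.739353:
  k1 = f(0.520000, -2.739353) = -3.944669
  k2 = f(0.780000, -3.764967) = -5.421553
  p ← -2.739353 + 0.52·(-5.421553) = -5.558561
x=1.040000, p=-5.558561:
  k1 = f(1.040000, -5.558561) = -8.004328
  k2 = f(1.300000, -7.639686) = -11.001148
  p ← -5.558561 + 0.52·(-11.001148) = -11.279158
p(1.56) ≈ -11.2792

-11.2792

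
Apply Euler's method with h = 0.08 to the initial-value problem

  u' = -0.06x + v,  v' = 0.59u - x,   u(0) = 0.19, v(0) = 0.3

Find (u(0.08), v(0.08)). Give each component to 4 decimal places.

Euler on (u,v): u_{n+1} = u_n + h·u', v_{n+1} = v_n + h·v'.
0.000000: (0.190000, 0.300000); f=(0.300000, 0.112100) → (0.214000, 0.308968)
(u(0.08), v(0.08)) ≈ (0.2140, 0.3090)

0.2140, 0.3090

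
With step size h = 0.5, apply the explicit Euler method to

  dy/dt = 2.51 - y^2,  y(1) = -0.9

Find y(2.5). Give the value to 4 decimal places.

1.7342

Euler: y_{n+1} = y_n + h·f(t_n, y_n).
t=1.000000, y=-0.900000: f=1.700000 → y ← -0.900000 + 0.5·1.700000 = -0.050000
t=1.500000, y=-0.050000: f=2.507500 → y ← -0.050000 + 0.5·2.507500 = 1.203750
t=2.000000, y=1.203750: f=1.060986 → y ← 1.203750 + 0.5·1.060986 = 1.734243
y(2.5) ≈ 1.7342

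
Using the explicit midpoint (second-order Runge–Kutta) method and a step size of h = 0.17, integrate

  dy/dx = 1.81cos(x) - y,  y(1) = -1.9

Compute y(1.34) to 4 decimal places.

-1.1601

Midpoint: k1 = f(x_n, y_n); k2 = f(x_n + h/2, y_n + (h/2)·k1); y_{n+1} = y_n + h·k2.
x=1.000000, y=-1.900000:
  k1 = f(1.000000, -1.900000) = 2.877947
  k2 = f(1.085000, -1.655374) = 2.500486
  y ← -1.900000 + 0.17·2.500486 = -1.474917
x=1.170000, y=-1.474917:
  k1 = f(1.170000, -1.474917) = 2.181092
  k2 = f(1.255000, -1.289524) = 1.851663
  y ← -1.474917 + 0.17·1.851663 = -1.160135
y(1.34) ≈ -1.1601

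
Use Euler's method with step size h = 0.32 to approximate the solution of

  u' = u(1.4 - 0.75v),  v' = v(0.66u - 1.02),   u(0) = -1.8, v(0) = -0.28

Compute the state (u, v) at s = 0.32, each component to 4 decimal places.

Euler on (u,v): u_{n+1} = u_n + h·u', v_{n+1} = v_n + h·v'.
0.000000: (-1.800000, -0.280000); f=(-2.898000, 0.618240) → (-2.727360, -0.082163)
(u(0.32), v(0.32)) ≈ (-2.7274, -0.0822)

-2.7274, -0.0822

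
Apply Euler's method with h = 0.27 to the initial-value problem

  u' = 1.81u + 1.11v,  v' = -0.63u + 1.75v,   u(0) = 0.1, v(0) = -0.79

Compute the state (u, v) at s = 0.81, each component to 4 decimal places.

-1.2378, -2.4547

Euler on (u,v): u_{n+1} = u_n + h·u', v_{n+1} = v_n + h·v'.
0.000000: (0.100000, -0.790000); f=(-0.695900, -1.445500) → (-0.087893, -1.180285)
0.270000: (-0.087893, -1.180285); f=(-1.469203, -2.010126) → (-0.484578, -1.723019)
0.540000: (-0.484578, -1.723019); f=(-2.789637, -2.709999) → (-1.237780, -2.454719)
(u(0.81), v(0.81)) ≈ (-1.2378, -2.4547)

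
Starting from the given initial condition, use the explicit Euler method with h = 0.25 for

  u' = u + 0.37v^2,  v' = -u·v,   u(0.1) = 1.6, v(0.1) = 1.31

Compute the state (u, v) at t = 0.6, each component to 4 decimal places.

Euler on (u,v): u_{n+1} = u_n + h·u', v_{n+1} = v_n + h·v'.
0.100000: (1.600000, 1.310000); f=(2.234957, -2.096000) → (2.158739, 0.786000)
0.350000: (2.158739, 0.786000); f=(2.387324, -1.696769) → (2.755570, 0.361808)
(u(0.6), v(0.6)) ≈ (2.7556, 0.3618)

2.7556, 0.3618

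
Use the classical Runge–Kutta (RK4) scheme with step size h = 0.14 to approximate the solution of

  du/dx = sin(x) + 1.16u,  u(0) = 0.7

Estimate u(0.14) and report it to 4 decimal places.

RK4: k1 = f(x_n, u_n); k2 = f(x_n + h/2, u_n + (h/2)·k1); k3 = f(x_n + h/2, u_n + (h/2)·k2); k4 = f(x_n + h, u_n + h·k3); u_{n+1} = u_n + (h/6)·(k1 + 2k2 + 2k3 + k4).
x=0.000000, u=0.700000:
  k1 = f(0.000000, 0.700000) = 0.812000
  k2 = f(0.070000, 0.756840) = 0.947877
  k3 = f(0.070000, 0.766351) = 0.958910
  k4 = f(0.140000, 0.834247) = 1.107270
  u ← 0.700000 + (0.14/6)·(k1 + 2k2 + 2k3 + k4) = 0.833766
u(0.14) ≈ 0.8338

0.8338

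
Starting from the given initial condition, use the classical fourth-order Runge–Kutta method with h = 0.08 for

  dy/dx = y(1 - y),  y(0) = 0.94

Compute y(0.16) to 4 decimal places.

RK4: k1 = f(x_n, y_n); k2 = f(x_n + h/2, y_n + (h/2)·k1); k3 = f(x_n + h/2, y_n + (h/2)·k2); k4 = f(x_n + h, y_n + h·k3); y_{n+1} = y_n + (h/6)·(k1 + 2k2 + 2k3 + k4).
x=0.000000, y=0.940000:
  k1 = f(0.000000, 0.940000) = 0.056400
  k2 = f(0.040000, 0.942256) = 0.054410
  k3 = f(0.040000, 0.942176) = 0.054480
  k4 = f(0.080000, 0.944358) = 0.052546
  y ← 0.940000 + (0.08/6)·(k1 + 2k2 + 2k3 + k4) = 0.944356
x=0.080000, y=0.944356:
  k1 = f(0.080000, 0.944356) = 0.052547
  k2 = f(0.120000, 0.946458) = 0.050675
  k3 = f(0.120000, 0.946383) = 0.050742
  k4 = f(0.160000, 0.948416) = 0.048923
  y ← 0.944356 + (0.08/6)·(k1 + 2k2 + 2k3 + k4) = 0.948414
y(0.16) ≈ 0.9484

0.9484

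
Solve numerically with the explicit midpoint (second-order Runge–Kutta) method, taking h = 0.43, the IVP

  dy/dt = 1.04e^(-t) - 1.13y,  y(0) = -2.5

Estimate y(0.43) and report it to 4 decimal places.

-1.3283

Midpoint: k1 = f(t_n, y_n); k2 = f(t_n + h/2, y_n + (h/2)·k1); y_{n+1} = y_n + h·k2.
t=0.000000, y=-2.500000:
  k1 = f(0.000000, -2.500000) = 3.865000
  k2 = f(0.215000, -1.669025) = 2.724801
  y ← -2.500000 + 0.43·2.724801 = -1.328335
y(0.43) ≈ -1.3283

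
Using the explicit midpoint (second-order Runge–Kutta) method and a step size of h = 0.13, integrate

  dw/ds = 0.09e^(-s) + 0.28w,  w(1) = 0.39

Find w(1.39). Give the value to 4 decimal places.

0.4463

Midpoint: k1 = f(s_n, w_n); k2 = f(s_n + h/2, w_n + (h/2)·k1); w_{n+1} = w_n + h·k2.
s=1.000000, w=0.390000:
  k1 = f(1.000000, 0.390000) = 0.142309
  k2 = f(1.065000, 0.399250) = 0.142816
  w ← 0.390000 + 0.13·0.142816 = 0.408566
s=1.130000, w=0.408566:
  k1 = f(1.130000, 0.408566) = 0.143471
  k2 = f(1.195000, 0.417892) = 0.144253
  w ← 0.408566 + 0.13·0.144253 = 0.427319
s=1.260000, w=0.427319:
  k1 = f(1.260000, 0.427319) = 0.145178
  k2 = f(1.325000, 0.436755) = 0.146214
  w ← 0.427319 + 0.13·0.146214 = 0.446327
w(1.39) ≈ 0.4463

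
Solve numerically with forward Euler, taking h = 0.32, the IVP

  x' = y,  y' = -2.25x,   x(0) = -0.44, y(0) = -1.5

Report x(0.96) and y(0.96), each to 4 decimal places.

-1.4653, 0.4142

Euler on (x,y): x_{n+1} = x_n + h·x', y_{n+1} = y_n + h·y'.
0.000000: (-0.440000, -1.500000); f=(-1.500000, 0.990000) → (-0.920000, -1.183200)
0.320000: (-0.920000, -1.183200); f=(-1.183200, 2.070000) → (-1.298624, -0.520800)
0.640000: (-1.298624, -0.520800); f=(-0.520800, 2.921904) → (-1.465280, 0.414209)
(x(0.96), y(0.96)) ≈ (-1.4653, 0.4142)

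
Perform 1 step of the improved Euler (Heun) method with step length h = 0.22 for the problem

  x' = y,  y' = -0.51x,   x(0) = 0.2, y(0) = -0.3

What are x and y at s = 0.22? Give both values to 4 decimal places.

0.1315, -0.3187

Heun on (x,y): k1 = f(s_n, state_n); k2 = f(s_n + h, state_n + h·k1); state_{n+1} = state_n + (h/2)·(k1 + k2).
0.000000: (0.200000, -0.300000)
  k1 = (-0.300000, -0.102000)
  predictor → (0.134000, -0.322440)
  k2 = (-0.322440, -0.068340)
  → (0.131532, -0.318737)
(x(0.22), y(0.22)) ≈ (0.1315, -0.3187)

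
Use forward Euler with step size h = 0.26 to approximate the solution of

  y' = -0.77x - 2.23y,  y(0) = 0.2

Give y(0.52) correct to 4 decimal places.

Euler: y_{n+1} = y_n + h·f(x_n, y_n).
x=0.000000, y=0.200000: f=-0.446000 → y ← 0.200000 + 0.26·(-0.446000) = 0.084040
x=0.260000, y=0.084040: f=-0.387609 → y ← 0.084040 + 0.26·(-0.387609) = -0.016738
y(0.52) ≈ -0.0167

-0.0167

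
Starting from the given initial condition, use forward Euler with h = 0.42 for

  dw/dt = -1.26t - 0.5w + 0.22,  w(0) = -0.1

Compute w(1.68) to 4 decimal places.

Euler: w_{n+1} = w_n + h·f(t_n, w_n).
t=0.000000, w=-0.100000: f=0.270000 → w ← -0.100000 + 0.42·0.270000 = 0.013400
t=0.420000, w=0.013400: f=-0.315900 → w ← 0.013400 + 0.42·(-0.315900) = -0.119278
t=0.840000, w=-0.119278: f=-0.778761 → w ← -0.119278 + 0.42·(-0.778761) = -0.446358
t=1.260000, w=-0.446358: f=-1.144421 → w ← -0.446358 + 0.42·(-1.144421) = -0.927015
w(1.68) ≈ -0.9270

-0.9270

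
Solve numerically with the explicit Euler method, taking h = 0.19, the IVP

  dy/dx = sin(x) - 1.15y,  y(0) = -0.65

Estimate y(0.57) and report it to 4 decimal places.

Euler: y_{n+1} = y_n + h·f(x_n, y_n).
x=0.000000, y=-0.650000: f=0.747500 → y ← -0.650000 + 0.19·0.747500 = -0.507975
x=0.190000, y=-0.507975: f=0.773030 → y ← -0.507975 + 0.19·0.773030 = -0.361099
x=0.380000, y=-0.361099: f=0.786185 → y ← -0.361099 + 0.19·0.786185 = -0.211724
y(0.57) ≈ -0.2117

-0.2117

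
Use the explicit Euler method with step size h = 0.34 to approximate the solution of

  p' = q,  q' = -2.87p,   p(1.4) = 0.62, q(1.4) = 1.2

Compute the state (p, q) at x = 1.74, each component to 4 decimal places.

1.0280, 0.5950

Euler on (p,q): p_{n+1} = p_n + h·p', q_{n+1} = q_n + h·q'.
1.400000: (0.620000, 1.200000); f=(1.200000, -1.779400) → (1.028000, 0.595004)
(p(1.74), q(1.74)) ≈ (1.0280, 0.5950)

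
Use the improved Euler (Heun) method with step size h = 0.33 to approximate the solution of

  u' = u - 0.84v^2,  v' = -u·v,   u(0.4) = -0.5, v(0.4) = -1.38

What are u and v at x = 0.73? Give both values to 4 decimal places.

-1.4015, -1.8103

Heun on (u,v): k1 = f(x_n, state_n); k2 = f(x_n + h, state_n + h·k1); state_{n+1} = state_n + (h/2)·(k1 + k2).
0.400000: (-0.500000, -1.380000)
  k1 = (-2.099696, -0.690000)
  predictor → (-1.192900, -1.607700)
  k2 = (-3.364047, -1.917825)
  → (-1.401518, -1.810291)
(u(0.73), v(0.73)) ≈ (-1.4015, -1.8103)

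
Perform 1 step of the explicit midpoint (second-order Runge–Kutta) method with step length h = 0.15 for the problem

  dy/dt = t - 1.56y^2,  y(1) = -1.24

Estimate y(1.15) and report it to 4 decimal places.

-1.5020

Midpoint: k1 = f(t_n, y_n); k2 = f(t_n + h/2, y_n + (h/2)·k1); y_{n+1} = y_n + h·k2.
t=1.000000, y=-1.240000:
  k1 = f(1.000000, -1.240000) = -1.398656
  k2 = f(1.075000, -1.344899) = -1.746656
  y ← -1.240000 + 0.15·(-1.746656) = -1.501998
y(1.15) ≈ -1.5020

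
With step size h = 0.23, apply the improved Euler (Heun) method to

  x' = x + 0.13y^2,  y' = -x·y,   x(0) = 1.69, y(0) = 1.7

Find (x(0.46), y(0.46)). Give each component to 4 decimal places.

2.7822, 0.6576

Heun on (x,y): k1 = f(t_n, state_n); k2 = f(t_n + h, state_n + h·k1); state_{n+1} = state_n + (h/2)·(k1 + k2).
0.000000: (1.690000, 1.700000)
  k1 = (2.065700, -2.873000)
  predictor → (2.165111, 1.039210)
  k2 = (2.305505, -2.250005)
  → (2.192689, 1.110854)
0.230000: (2.192689, 1.110854)
  k1 = (2.353108, -2.435758)
  predictor → (2.733904, 0.550630)
  k2 = (2.773319, -1.505370)
  → (2.782228, 0.657625)
(x(0.46), y(0.46)) ≈ (2.7822, 0.6576)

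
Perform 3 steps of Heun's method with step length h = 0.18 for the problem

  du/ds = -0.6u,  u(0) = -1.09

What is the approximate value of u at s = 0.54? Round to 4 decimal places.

Heun: k1 = f(s_n, u_n); k2 = f(s_n + h, u_n + h·k1); u_{n+1} = u_n + (h/2)·(k1 + k2).
s=0.000000, u=-1.090000:
  k1 = f(0.000000, -1.090000) = 0.654000
  k2 = f(0.180000, -0.972280) = 0.583368
  u ← -1.090000 + (0.18/2)·(0.654000 + 0.583368) = -0.978637
s=0.180000, u=-0.978637:
  k1 = f(0.180000, -0.978637) = 0.587182
  k2 = f(0.360000, -0.872944) = 0.523766
  u ← -0.978637 + (0.18/2)·(0.587182 + 0.523766) = -0.878652
s=0.360000, u=-0.878652:
  k1 = f(0.360000, -0.878652) = 0.527191
  k2 = f(0.540000, -0.783757) = 0.470254
  u ← -0.878652 + (0.18/2)·(0.527191 + 0.470254) = -0.788881
u(0.54) ≈ -0.7889

-0.7889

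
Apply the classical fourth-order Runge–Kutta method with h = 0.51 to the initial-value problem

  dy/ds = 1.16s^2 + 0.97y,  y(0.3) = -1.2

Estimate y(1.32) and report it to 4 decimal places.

-1.9918

RK4: k1 = f(s_n, y_n); k2 = f(s_n + h/2, y_n + (h/2)·k1); k3 = f(s_n + h/2, y_n + (h/2)·k2); k4 = f(s_n + h, y_n + h·k3); y_{n+1} = y_n + (h/6)·(k1 + 2k2 + 2k3 + k4).
s=0.300000, y=-1.200000:
  k1 = f(0.300000, -1.200000) = -1.059600
  k2 = f(0.555000, -1.470198) = -1.068783
  k3 = f(0.555000, -1.472540) = -1.071054
  k4 = f(0.810000, -1.746238) = -0.932775
  y ← -1.200000 + (0.51/6)·(k1 + 2k2 + 2k3 + k4) = -1.733124
s=0.810000, y=-1.733124:
  k1 = f(0.810000, -1.733124) = -0.920055
  k2 = f(1.065000, -1.967738) = -0.593005
  k3 = f(1.065000, -1.884341) = -0.512109
  k4 = f(1.320000, -1.994300) = 0.086713
  y ← -1.733124 + (0.51/6)·(k1 + 2k2 + 2k3 + k4) = -1.991828
y(1.32) ≈ -1.9918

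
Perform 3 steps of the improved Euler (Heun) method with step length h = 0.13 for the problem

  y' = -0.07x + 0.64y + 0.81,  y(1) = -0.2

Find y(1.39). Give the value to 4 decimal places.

Heun: k1 = f(x_n, y_n); k2 = f(x_n + h, y_n + h·k1); y_{n+1} = y_n + (h/2)·(k1 + k2).
x=1.000000, y=-0.200000:
  k1 = f(1.000000, -0.200000) = 0.612000
  k2 = f(1.130000, -0.120440) = 0.653818
  y ← -0.200000 + (0.13/2)·(0.612000 + 0.653818) = -0.117722
x=1.130000, y=-0.117722:
  k1 = f(1.130000, -0.117722) = 0.655558
  k2 = f(1.260000, -0.032499) = 0.701000
  y ← -0.117722 + (0.13/2)·(0.655558 + 0.701000) = -0.029546
x=1.260000, y=-0.029546:
  k1 = f(1.260000, -0.029546) = 0.702891
  k2 = f(1.390000, 0.061830) = 0.752271
  y ← -0.029546 + (0.13/2)·(0.702891 + 0.752271) = 0.065040
y(1.39) ≈ 0.0650

0.0650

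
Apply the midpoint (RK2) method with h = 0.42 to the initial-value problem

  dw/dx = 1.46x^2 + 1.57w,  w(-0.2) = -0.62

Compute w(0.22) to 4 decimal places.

Midpoint: k1 = f(x_n, w_n); k2 = f(x_n + h/2, w_n + (h/2)·k1); w_{n+1} = w_n + h·k2.
x=-0.200000, w=-0.620000:
  k1 = f(-0.200000, -0.620000) = -0.915000
  k2 = f(0.010000, -0.812150) = -1.274930
  w ← -0.620000 + 0.42·(-1.274930) = -1.155470
w(0.22) ≈ -1.1555

-1.1555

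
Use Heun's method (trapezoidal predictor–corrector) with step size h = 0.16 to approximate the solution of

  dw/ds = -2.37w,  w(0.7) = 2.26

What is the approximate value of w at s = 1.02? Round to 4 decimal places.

Heun: k1 = f(s_n, w_n); k2 = f(s_n + h, w_n + h·k1); w_{n+1} = w_n + (h/2)·(k1 + k2).
s=0.700000, w=2.260000:
  k1 = f(0.700000, 2.260000) = -5.356200
  k2 = f(0.860000, 1.403008) = -3.325129
  w ← 2.260000 + (0.16/2)·(-5.356200 + (-3.325129)) = 1.565494
s=0.860000, w=1.565494:
  k1 = f(0.860000, 1.565494) = -3.710220
  k2 = f(1.020000, 0.971858) = -2.303305
  w ← 1.565494 + (0.16/2)·(-3.710220 + (-2.303305)) = 1.084412
w(1.02) ≈ 1.0844

1.0844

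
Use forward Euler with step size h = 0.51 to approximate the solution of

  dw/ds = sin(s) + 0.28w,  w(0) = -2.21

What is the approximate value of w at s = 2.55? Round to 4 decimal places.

-2.3313

Euler: w_{n+1} = w_n + h·f(s_n, w_n).
s=0.000000, w=-2.210000: f=-0.618800 → w ← -2.210000 + 0.51·(-0.618800) = -2.525588
s=0.510000, w=-2.525588: f=-0.218987 → w ← -2.525588 + 0.51·(-0.218987) = -2.637272
s=1.020000, w=-2.637272: f=0.113672 → w ← -2.637272 + 0.51·0.113672 = -2.579299
s=1.530000, w=-2.579299: f=0.276964 → w ← -2.579299 + 0.51·0.276964 = -2.438047
s=2.040000, w=-2.438047: f=0.209275 → w ← -2.438047 + 0.51·0.209275 = -2.331317
w(2.55) ≈ -2.3313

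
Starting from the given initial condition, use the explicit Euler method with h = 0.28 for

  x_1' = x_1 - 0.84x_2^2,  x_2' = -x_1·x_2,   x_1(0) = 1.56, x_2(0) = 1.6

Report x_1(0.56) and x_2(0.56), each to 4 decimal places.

Euler on (x_1,x_2): x_1_{n+1} = x_1_n + h·x_1', x_2_{n+1} = x_2_n + h·x_2'.
0.000000: (1.560000, 1.600000); f=(-0.590400, -2.496000) → (1.394688, 0.901120)
0.280000: (1.394688, 0.901120); f=(0.712594, -1.256781) → (1.594214, 0.549221)
(x_1(0.56), x_2(0.56)) ≈ (1.5942, 0.5492)

1.5942, 0.5492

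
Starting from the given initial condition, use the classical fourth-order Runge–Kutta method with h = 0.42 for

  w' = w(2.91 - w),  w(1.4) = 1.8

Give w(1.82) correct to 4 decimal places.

RK4: k1 = f(x_n, w_n); k2 = f(x_n + h/2, w_n + (h/2)·k1); k3 = f(x_n + h/2, w_n + (h/2)·k2); k4 = f(x_n + h, w_n + h·k3); w_{n+1} = w_n + (h/6)·(k1 + 2k2 + 2k3 + k4).
x=1.400000, w=1.800000:
  k1 = f(1.400000, 1.800000) = 1.998000
  k2 = f(1.610000, 2.219580) = 1.532442
  k3 = f(1.610000, 2.121813) = 1.672386
  k4 = f(1.820000, 2.502402) = 1.019974
  w ← 1.800000 + (0.42/6)·(k1 + 2k2 + 2k3 + k4) = 2.459934
w(1.82) ≈ 2.4599

2.4599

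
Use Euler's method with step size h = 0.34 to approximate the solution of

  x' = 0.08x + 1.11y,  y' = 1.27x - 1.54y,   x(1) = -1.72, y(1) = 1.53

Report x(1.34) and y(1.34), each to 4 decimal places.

Euler on (x,y): x_{n+1} = x_n + h·x', y_{n+1} = y_n + h·y'.
1.000000: (-1.720000, 1.530000); f=(1.560700, -4.540600) → (-1.189362, -0.013804)
(x(1.34), y(1.34)) ≈ (-1.1894, -0.0138)

-1.1894, -0.0138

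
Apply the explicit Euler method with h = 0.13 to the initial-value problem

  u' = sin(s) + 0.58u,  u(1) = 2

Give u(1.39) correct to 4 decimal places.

Euler: u_{n+1} = u_n + h·f(s_n, u_n).
s=1.000000, u=2.000000: f=2.001471 → u ← 2.000000 + 0.13·2.001471 = 2.260191
s=1.130000, u=2.260191: f=2.215323 → u ← 2.260191 + 0.13·2.215323 = 2.548183
s=1.260000, u=2.548183: f=2.430037 → u ← 2.548183 + 0.13·2.430037 = 2.864088
u(1.39) ≈ 2.8641

2.8641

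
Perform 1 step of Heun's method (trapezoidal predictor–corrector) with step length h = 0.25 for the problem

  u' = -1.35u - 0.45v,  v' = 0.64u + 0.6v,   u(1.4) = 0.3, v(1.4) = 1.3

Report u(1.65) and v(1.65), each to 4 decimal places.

Heun on (u,v): k1 = f(s_n, state_n); k2 = f(s_n + h, state_n + h·k1); state_{n+1} = state_n + (h/2)·(k1 + k2).
1.400000: (0.300000, 1.300000)
  k1 = (-0.990000, 0.972000)
  predictor → (0.052500, 1.543000)
  k2 = (-0.765225, 0.959400)
  → (0.080597, 1.541425)
(u(1.65), v(1.65)) ≈ (0.0806, 1.5414)

0.0806, 1.5414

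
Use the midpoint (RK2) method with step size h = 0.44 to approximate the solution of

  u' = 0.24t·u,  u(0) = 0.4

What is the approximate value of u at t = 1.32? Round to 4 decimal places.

Midpoint: k1 = f(t_n, u_n); k2 = f(t_n + h/2, u_n + (h/2)·k1); u_{n+1} = u_n + h·k2.
t=0.000000, u=0.400000:
  k1 = f(0.000000, 0.400000) = 0.000000
  k2 = f(0.220000, 0.400000) = 0.021120
  u ← 0.400000 + 0.44·0.021120 = 0.409293
t=0.440000, u=0.409293:
  k1 = f(0.440000, 0.409293) = 0.043221
  k2 = f(0.660000, 0.418801) = 0.066338
  u ← 0.409293 + 0.44·0.066338 = 0.438482
t=0.880000, u=0.438482:
  k1 = f(0.880000, 0.438482) = 0.092607
  k2 = f(1.100000, 0.458855) = 0.121138
  u ← 0.438482 + 0.44·0.121138 = 0.491782
u(1.32) ≈ 0.4918

0.4918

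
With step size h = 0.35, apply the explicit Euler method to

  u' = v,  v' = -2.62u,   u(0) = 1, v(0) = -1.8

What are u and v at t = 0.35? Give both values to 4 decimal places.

0.3700, -2.7170

Euler on (u,v): u_{n+1} = u_n + h·u', v_{n+1} = v_n + h·v'.
0.000000: (1.000000, -1.800000); f=(-1.800000, -2.620000) → (0.370000, -2.717000)
(u(0.35), v(0.35)) ≈ (0.3700, -2.7170)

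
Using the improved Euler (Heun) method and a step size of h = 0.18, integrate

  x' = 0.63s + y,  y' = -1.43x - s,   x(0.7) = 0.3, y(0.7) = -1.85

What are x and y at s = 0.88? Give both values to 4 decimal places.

Heun on (x,y): k1 = f(s_n, state_n); k2 = f(s_n + h, state_n + h·k1); state_{n+1} = state_n + (h/2)·(k1 + k2).
0.700000: (0.300000, -1.850000)
  k1 = (-1.409000, -1.129000)
  predictor → (0.046380, -2.053220)
  k2 = (-1.498820, -0.946323)
  → (0.038296, -2.036779)
(x(0.88), y(0.88)) ≈ (0.0383, -2.0368)

0.0383, -2.0368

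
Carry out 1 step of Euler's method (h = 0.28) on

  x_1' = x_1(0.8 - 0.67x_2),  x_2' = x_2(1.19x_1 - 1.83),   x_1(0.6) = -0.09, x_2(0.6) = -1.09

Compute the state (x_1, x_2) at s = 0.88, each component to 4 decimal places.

-0.1286, -0.4988

Euler on (x_1,x_2): x_1_{n+1} = x_1_n + h·x_1', x_2_{n+1} = x_2_n + h·x_2'.
0.600000: (-0.090000, -1.090000); f=(-0.137727, 2.111439) → (-0.128564, -0.498797)
(x_1(0.88), x_2(0.88)) ≈ (-0.1286, -0.4988)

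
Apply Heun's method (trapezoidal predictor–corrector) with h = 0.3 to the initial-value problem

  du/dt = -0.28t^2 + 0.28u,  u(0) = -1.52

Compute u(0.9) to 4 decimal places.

Heun: k1 = f(t_n, u_n); k2 = f(t_n + h, u_n + h·k1); u_{n+1} = u_n + (h/2)·(k1 + k2).
t=0.000000, u=-1.520000:
  k1 = f(0.000000, -1.520000) = -0.425600
  k2 = f(0.300000, -1.647680) = -0.486550
  u ← -1.520000 + (0.3/2)·(-0.425600 + (-0.486550)) = -1.656823
t=0.300000, u=-1.656823:
  k1 = f(0.300000, -1.656823) = -0.489110
  k2 = f(0.600000, -1.803556) = -0.605796
  u ← -1.656823 + (0.3/2)·(-0.489110 + (-0.605796)) = -1.821058
t=0.600000, u=-1.821058:
  k1 = f(0.600000, -1.821058) = -0.610696
  k2 = f(0.900000, -2.004267) = -0.787995
  u ← -1.821058 + (0.3/2)·(-0.610696 + (-0.787995)) = -2.030862
u(0.9) ≈ -2.0309

-2.0309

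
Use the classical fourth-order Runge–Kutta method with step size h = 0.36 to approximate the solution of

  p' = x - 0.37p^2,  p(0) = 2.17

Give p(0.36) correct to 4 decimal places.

1.7390

RK4: k1 = f(x_n, p_n); k2 = f(x_n + h/2, p_n + (h/2)·k1); k3 = f(x_n + h/2, p_n + (h/2)·k2); k4 = f(x_n + h, p_n + h·k3); p_{n+1} = p_n + (h/6)·(k1 + 2k2 + 2k3 + k4).
x=0.000000, p=2.170000:
  k1 = f(0.000000, 2.170000) = -1.742293
  k2 = f(0.180000, 1.856387) = -1.095084
  k3 = f(0.180000, 1.972885) = -1.260142
  k4 = f(0.360000, 1.716349) = -0.729966
  p ← 2.170000 + (0.36/6)·(k1 + 2k2 + 2k3 + k4) = 1.739037
p(0.36) ≈ 1.7390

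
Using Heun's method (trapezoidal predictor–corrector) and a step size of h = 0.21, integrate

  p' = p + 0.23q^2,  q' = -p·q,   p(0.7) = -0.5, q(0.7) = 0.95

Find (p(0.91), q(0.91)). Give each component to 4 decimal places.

-0.5630, 1.0618

Heun on (p,q): k1 = f(t_n, state_n); k2 = f(t_n + h, state_n + h·k1); state_{n+1} = state_n + (h/2)·(k1 + k2).
0.700000: (-0.500000, 0.950000)
  k1 = (-0.292425, 0.475000)
  predictor → (-0.561409, 1.049750)
  k2 = (-0.307955, 0.589339)
  → (-0.563040, 1.061756)
(p(0.91), q(0.91)) ≈ (-0.5630, 1.0618)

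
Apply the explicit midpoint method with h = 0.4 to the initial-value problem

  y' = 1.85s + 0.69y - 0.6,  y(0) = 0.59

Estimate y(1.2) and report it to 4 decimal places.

Midpoint: k1 = f(s_n, y_n); k2 = f(s_n + h/2, y_n + (h/2)·k1); y_{n+1} = y_n + h·k2.
s=0.000000, y=0.590000:
  k1 = f(0.000000, 0.590000) = -0.192900
  k2 = f(0.200000, 0.551420) = 0.150480
  y ← 0.590000 + 0.4·0.150480 = 0.650192
s=0.400000, y=0.650192:
  k1 = f(0.400000, 0.650192) = 0.588632
  k2 = f(0.600000, 0.767918) = 1.039864
  y ← 0.650192 + 0.4·1.039864 = 1.066137
s=0.800000, y=1.066137:
  k1 = f(0.800000, 1.066137) = 1.615635
  k2 = f(1.000000, 1.389264) = 2.208592
  y ← 1.066137 + 0.4·2.208592 = 1.949574
y(1.2) ≈ 1.9496

1.9496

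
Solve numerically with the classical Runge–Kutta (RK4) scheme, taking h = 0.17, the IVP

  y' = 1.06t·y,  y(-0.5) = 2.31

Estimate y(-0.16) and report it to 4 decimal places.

RK4: k1 = f(t_n, y_n); k2 = f(t_n + h/2, y_n + (h/2)·k1); k3 = f(t_n + h/2, y_n + (h/2)·k2); k4 = f(t_n + h, y_n + h·k3); y_{n+1} = y_n + (h/6)·(k1 + 2k2 + 2k3 + k4).
t=-0.500000, y=2.310000:
  k1 = f(-0.500000, 2.310000) = -1.224300
  k2 = f(-0.415000, 2.205935) = -0.970391
  k3 = f(-0.415000, 2.227517) = -0.979885
  k4 = f(-0.330000, 2.143420) = -0.749768
  y ← 2.310000 + (0.17/6)·(k1 + 2k2 + 2k3 + k4) = 2.143552
t=-0.330000, y=2.143552:
  k1 = f(-0.330000, 2.143552) = -0.749815
  k2 = f(-0.245000, 2.079818) = -0.540129
  k3 = f(-0.245000, 2.097642) = -0.544758
  k4 = f(-0.160000, 2.050944) = -0.347840
  y ← 2.143552 + (0.17/6)·(k1 + 2k2 + 2k3 + k4) = 2.050975
y(-0.16) ≈ 2.0510

2.0510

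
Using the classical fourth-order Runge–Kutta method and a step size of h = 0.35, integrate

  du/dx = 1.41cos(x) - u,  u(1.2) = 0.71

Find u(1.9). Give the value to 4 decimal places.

0.3386

RK4: k1 = f(x_n, u_n); k2 = f(x_n + h/2, u_n + (h/2)·k1); k3 = f(x_n + h/2, u_n + (h/2)·k2); k4 = f(x_n + h, u_n + h·k3); u_{n+1} = u_n + (h/6)·(k1 + 2k2 + 2k3 + k4).
x=1.200000, u=0.710000:
  k1 = f(1.200000, 0.710000) = -0.199076
  k2 = f(1.375000, 0.675162) = -0.400850
  k3 = f(1.375000, 0.639851) = -0.365539
  k4 = f(1.550000, 0.582061) = -0.552741
  u ← 0.710000 + (0.35/6)·(k1 + 2k2 + 2k3 + k4) = 0.576732
x=1.550000, u=0.576732:
  k1 = f(1.550000, 0.576732) = -0.547411
  k2 = f(1.725000, 0.480935) = -0.697502
  k3 = f(1.725000, 0.454669) = -0.671236
  k4 = f(1.900000, 0.341800) = -0.797638
  u ← 0.576732 + (0.35/6)·(k1 + 2k2 + 2k3 + k4) = 0.338585
u(1.9) ≈ 0.3386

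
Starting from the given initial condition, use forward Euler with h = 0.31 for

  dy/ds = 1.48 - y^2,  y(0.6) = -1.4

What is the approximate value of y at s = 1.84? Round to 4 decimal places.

-3.7694

Euler: y_{n+1} = y_n + h·f(s_n, y_n).
s=0.600000, y=-1.400000: f=-0.480000 → y ← -1.400000 + 0.31·(-0.480000) = -1.548800
s=0.910000, y=-1.548800: f=-0.918781 → y ← -1.548800 + 0.31·(-0.918781) = -1.833622
s=1.220000, y=-1.833622: f=-1.882171 → y ← -1.833622 + 0.31·(-1.882171) = -2.417095
s=1.530000, y=-2.417095: f=-4.362349 → y ← -2.417095 + 0.31·(-4.362349) = -3.769423
y(1.84) ≈ -3.7694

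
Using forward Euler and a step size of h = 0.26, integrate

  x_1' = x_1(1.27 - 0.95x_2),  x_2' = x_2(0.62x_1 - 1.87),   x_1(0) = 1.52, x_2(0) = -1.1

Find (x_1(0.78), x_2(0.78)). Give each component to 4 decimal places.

5.6751, -0.8449

Euler on (x_1,x_2): x_1_{n+1} = x_1_n + h·x_1', x_2_{n+1} = x_2_n + h·x_2'.
0.000000: (1.520000, -1.100000); f=(3.518800, 1.020360) → (2.434888, -0.834706)
0.260000: (2.434888, -0.834706); f=(5.023104, 0.300803) → (3.740895, -0.756498)
0.520000: (3.740895, -0.756498); f=(7.439416, -0.339936) → (5.675143, -0.844881)
(x_1(0.78), x_2(0.78)) ≈ (5.6751, -0.8449)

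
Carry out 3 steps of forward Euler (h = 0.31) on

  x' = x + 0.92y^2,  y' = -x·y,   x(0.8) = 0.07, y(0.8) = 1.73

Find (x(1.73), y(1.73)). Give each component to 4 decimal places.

3.1007, 0.4342

Euler on (x,y): x_{n+1} = x_n + h·x', y_{n+1} = y_n + h·y'.
0.800000: (0.070000, 1.730000); f=(2.823468, -0.121100) → (0.945275, 1.692459)
1.110000: (0.945275, 1.692459); f=(3.580539, -1.599839) → (2.055242, 1.196509)
1.420000: (2.055242, 1.196509); f=(3.372345, -2.459115) → (3.100669, 0.434183)
(x(1.73), y(1.73)) ≈ (3.1007, 0.4342)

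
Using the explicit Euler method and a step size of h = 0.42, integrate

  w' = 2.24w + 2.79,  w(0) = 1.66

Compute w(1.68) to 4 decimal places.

Euler: w_{n+1} = w_n + h·f(t_n, w_n).
t=0.000000, w=1.660000: f=6.508400 → w ← 1.660000 + 0.42·6.508400 = 4.393528
t=0.420000, w=4.393528: f=12.631503 → w ← 4.393528 + 0.42·12.631503 = 9.698759
t=0.840000, w=9.698759: f=24.515220 → w ← 9.698759 + 0.42·24.515220 = 19.995152
t=1.260000, w=19.995152: f=47.579140 → w ← 19.995152 + 0.42·47.579140 = 39.978391
w(1.68) ≈ 39.9784

39.9784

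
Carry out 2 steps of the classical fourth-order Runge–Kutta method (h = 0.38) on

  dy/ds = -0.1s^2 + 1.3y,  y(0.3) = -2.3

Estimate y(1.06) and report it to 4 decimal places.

RK4: k1 = f(s_n, y_n); k2 = f(s_n + h/2, y_n + (h/2)·k1); k3 = f(s_n + h/2, y_n + (h/2)·k2); k4 = f(s_n + h, y_n + h·k3); y_{n+1} = y_n + (h/6)·(k1 + 2k2 + 2k3 + k4).
s=0.300000, y=-2.300000:
  k1 = f(0.300000, -2.300000) = -2.999000
  k2 = f(0.490000, -2.869810) = -3.754763
  k3 = f(0.490000, -3.013405) = -3.941436
  k4 = f(0.680000, -3.797746) = -4.983310
  y ← -2.300000 + (0.38/6)·(k1 + 2k2 + 2k3 + k4) = -3.780398
s=0.680000, y=-3.780398:
  k1 = f(0.680000, -3.780398) = -4.960758
  k2 = f(0.870000, -4.722942) = -6.215515
  k3 = f(0.870000, -4.961346) = -6.525440
  k4 = f(1.060000, -6.260065) = -8.250445
  y ← -3.780398 + (0.38/6)·(k1 + 2k2 + 2k3 + k4) = -6.230962
y(1.06) ≈ -6.2310

-6.2310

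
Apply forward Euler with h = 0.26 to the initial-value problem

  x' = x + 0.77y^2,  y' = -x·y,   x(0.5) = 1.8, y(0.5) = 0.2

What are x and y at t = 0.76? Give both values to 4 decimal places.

2.2760, 0.1064

Euler on (x,y): x_{n+1} = x_n + h·x', y_{n+1} = y_n + h·y'.
0.500000: (1.800000, 0.200000); f=(1.830800, -0.360000) → (2.276008, 0.106400)
(x(0.76), y(0.76)) ≈ (2.2760, 0.1064)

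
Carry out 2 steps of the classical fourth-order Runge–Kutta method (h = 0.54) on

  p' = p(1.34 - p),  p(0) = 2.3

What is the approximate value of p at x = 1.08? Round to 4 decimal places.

RK4: k1 = f(x_n, p_n); k2 = f(x_n + h/2, p_n + (h/2)·k1); k3 = f(x_n + h/2, p_n + (h/2)·k2); k4 = f(x_n + h, p_n + h·k3); p_{n+1} = p_n + (h/6)·(k1 + 2k2 + 2k3 + k4).
x=0.000000, p=2.300000:
  k1 = f(0.000000, 2.300000) = -2.208000
  k2 = f(0.270000, 1.703840) = -0.619925
  k3 = f(0.270000, 2.132620) = -1.690358
  k4 = f(0.540000, 1.387207) = -0.065486
  p ← 2.300000 + (0.54/6)·(k1 + 2k2 + 2k3 + k4) = 1.679535
x=0.540000, p=1.679535:
  k1 = f(0.540000, 1.679535) = -0.570262
  k2 = f(0.810000, 1.525565) = -0.283091
  k3 = f(0.810000, 1.603101) = -0.421777
  k4 = f(1.080000, 1.451776) = -0.162273
  p ← 1.679535 + (0.54/6)·(k1 + 2k2 + 2k3 + k4) = 1.486731
p(1.08) ≈ 1.4867

1.4867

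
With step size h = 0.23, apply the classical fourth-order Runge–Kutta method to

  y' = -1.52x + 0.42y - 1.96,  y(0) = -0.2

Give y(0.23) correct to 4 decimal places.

RK4: k1 = f(x_n, y_n); k2 = f(x_n + h/2, y_n + (h/2)·k1); k3 = f(x_n + h/2, y_n + (h/2)·k2); k4 = f(x_n + h, y_n + h·k3); y_{n+1} = y_n + (h/6)·(k1 + 2k2 + 2k3 + k4).
x=0.000000, y=-0.200000:
  k1 = f(0.000000, -0.200000) = -2.044000
  k2 = f(0.115000, -0.435060) = -2.317525
  k3 = f(0.115000, -0.466515) = -2.330736
  k4 = f(0.230000, -0.736069) = -2.618749
  y ← -0.200000 + (0.23/6)·(k1 + 2k2 + 2k3 + k4) = -0.735105
y(0.23) ≈ -0.7351

-0.7351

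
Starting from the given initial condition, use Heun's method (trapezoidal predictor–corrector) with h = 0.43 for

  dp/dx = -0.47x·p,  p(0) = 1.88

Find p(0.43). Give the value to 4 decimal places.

Heun: k1 = f(x_n, p_n); k2 = f(x_n + h, p_n + h·k1); p_{n+1} = p_n + (h/2)·(k1 + k2).
x=0.000000, p=1.880000:
  k1 = f(0.000000, 1.880000) = 0.000000
  k2 = f(0.430000, 1.880000) = -0.379948
  p ← 1.880000 + (0.43/2)·(0.000000 + (-0.379948)) = 1.798311
p(0.43) ≈ 1.7983

1.7983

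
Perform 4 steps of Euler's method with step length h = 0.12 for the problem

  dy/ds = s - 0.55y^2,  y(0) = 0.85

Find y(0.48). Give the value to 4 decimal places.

Euler: y_{n+1} = y_n + h·f(s_n, y_n).
s=0.000000, y=0.850000: f=-0.397375 → y ← 0.850000 + 0.12·(-0.397375) = 0.802315
s=0.120000, y=0.802315: f=-0.234040 → y ← 0.802315 + 0.12·(-0.234040) = 0.774230
s=0.240000, y=0.774230: f=-0.089688 → y ← 0.774230 + 0.12·(-0.089688) = 0.763468
s=0.360000, y=0.763468: f=0.039414 → y ← 0.763468 + 0.12·0.039414 = 0.768197
y(0.48) ≈ 0.7682

0.7682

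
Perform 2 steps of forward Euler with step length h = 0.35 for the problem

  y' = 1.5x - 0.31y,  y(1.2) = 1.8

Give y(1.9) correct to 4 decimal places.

2.8060

Euler: y_{n+1} = y_n + h·f(x_n, y_n).
x=1.200000, y=1.800000: f=1.242000 → y ← 1.800000 + 0.35·1.242000 = 2.234700
x=1.550000, y=2.234700: f=1.632243 → y ← 2.234700 + 0.35·1.632243 = 2.805985
y(1.9) ≈ 2.8060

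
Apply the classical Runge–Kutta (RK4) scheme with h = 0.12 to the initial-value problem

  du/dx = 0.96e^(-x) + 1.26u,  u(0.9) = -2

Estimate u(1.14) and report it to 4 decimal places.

-2.6084

RK4: k1 = f(x_n, u_n); k2 = f(x_n + h/2, u_n + (h/2)·k1); k3 = f(x_n + h/2, u_n + (h/2)·k2); k4 = f(x_n + h, u_n + h·k3); u_{n+1} = u_n + (h/6)·(k1 + 2k2 + 2k3 + k4).
x=0.900000, u=-2.000000:
  k1 = f(0.900000, -2.000000) = -2.129693
  k2 = f(0.960000, -2.127782) = -2.313428
  k3 = f(0.960000, -2.138806) = -2.327318
  k4 = f(1.020000, -2.279278) = -2.525719
  u ← -2.000000 + (0.12/6)·(k1 + 2k2 + 2k3 + k4) = -2.278738
x=1.020000, u=-2.278738:
  k1 = f(1.020000, -2.278738) = -2.525039
  k2 = f(1.080000, -2.430240) = -2.736091
  k3 = f(1.080000, -2.442904) = -2.752047
  k4 = f(1.140000, -2.608984) = -2.980293
  u ← -2.278738 + (0.12/6)·(k1 + 2k2 + 2k3 + k4) = -2.608370
u(1.14) ≈ -2.6084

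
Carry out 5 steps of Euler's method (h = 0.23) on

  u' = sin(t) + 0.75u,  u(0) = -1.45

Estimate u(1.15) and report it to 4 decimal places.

-2.6336

Euler: u_{n+1} = u_n + h·f(t_n, u_n).
t=0.000000, u=-1.450000: f=-1.087500 → u ← -1.450000 + 0.23·(-1.087500) = -1.700125
t=0.230000, u=-1.700125: f=-1.047116 → u ← -1.700125 + 0.23·(-1.047116) = -1.940962
t=0.460000, u=-1.940962: f=-1.011773 → u ← -1.940962 + 0.23·(-1.011773) = -2.173670
t=0.690000, u=-2.173670: f=-0.993715 → u ← -2.173670 + 0.23·(-0.993715) = -2.402224
t=0.920000, u=-2.402224: f=-1.006066 → u ← -2.402224 + 0.23·(-1.006066) = -2.633619
u(1.15) ≈ -2.6336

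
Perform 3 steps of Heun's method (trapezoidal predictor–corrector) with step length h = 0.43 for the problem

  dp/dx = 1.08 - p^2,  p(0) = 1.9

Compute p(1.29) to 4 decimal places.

Heun: k1 = f(x_n, p_n); k2 = f(x_n + h, p_n + h·k1); p_{n+1} = p_n + (h/2)·(k1 + k2).
x=0.000000, p=1.900000:
  k1 = f(0.000000, 1.900000) = -2.530000
  k2 = f(0.430000, 0.812100) = 0.420494
  p ← 1.900000 + (0.43/2)·(-2.530000 + 0.420494) = 1.446456
x=0.430000, p=1.446456:
  k1 = f(0.430000, 1.446456) = -1.012235
  k2 = f(0.860000, 1.011195) = 0.057485
  p ← 1.446456 + (0.43/2)·(-1.012235 + 0.057485) = 1.241185
x=0.860000, p=1.241185:
  k1 = f(0.860000, 1.241185) = -0.460540
  k2 = f(1.290000, 1.043153) = -0.008168
  p ← 1.241185 + (0.43/2)·(-0.460540 + (-0.008168)) = 1.140413
p(1.29) ≈ 1.1404

1.1404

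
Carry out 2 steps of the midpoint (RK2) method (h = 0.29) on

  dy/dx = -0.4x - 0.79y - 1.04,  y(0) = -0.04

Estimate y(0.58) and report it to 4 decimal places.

-0.5654

Midpoint: k1 = f(x_n, y_n); k2 = f(x_n + h/2, y_n + (h/2)·k1); y_{n+1} = y_n + h·k2.
x=0.000000, y=-0.040000:
  k1 = f(0.000000, -0.040000) = -1.008400
  k2 = f(0.145000, -0.186218) = -0.950888
  y ← -0.040000 + 0.29·(-0.950888) = -0.315757
x=0.290000, y=-0.315757:
  k1 = f(0.290000, -0.315757) = -0.906552
  k2 = f(0.435000, -0.447207) = -0.860706
  y ← -0.315757 + 0.29·(-0.860706) = -0.565362
y(0.58) ≈ -0.5654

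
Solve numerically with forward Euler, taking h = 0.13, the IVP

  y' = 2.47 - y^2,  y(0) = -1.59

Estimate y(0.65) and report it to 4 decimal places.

Euler: y_{n+1} = y_n + h·f(t_n, y_n).
t=0.000000, y=-1.590000: f=-0.058100 → y ← -1.590000 + 0.13·(-0.058100) = -1.597553
t=0.130000, y=-1.597553: f=-0.082176 → y ← -1.597553 + 0.13·(-0.082176) = -1.608236
t=0.260000, y=-1.608236: f=-0.116422 → y ← -1.608236 + 0.13·(-0.116422) = -1.623371
t=0.390000, y=-1.623371: f=-0.165333 → y ← -1.623371 + 0.13·(-0.165333) = -1.644864
t=0.520000, y=-1.644864: f=-0.235578 → y ← -1.644864 + 0.13·(-0.235578) = -1.675489
y(0.65) ≈ -1.6755

-1.6755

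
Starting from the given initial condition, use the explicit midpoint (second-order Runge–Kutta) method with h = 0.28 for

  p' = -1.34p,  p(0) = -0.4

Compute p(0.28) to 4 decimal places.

Midpoint: k1 = f(x_n, p_n); k2 = f(x_n + h/2, p_n + (h/2)·k1); p_{n+1} = p_n + h·k2.
x=0.000000, p=-0.400000:
  k1 = f(0.000000, -0.400000) = 0.536000
  k2 = f(0.140000, -0.324960) = 0.435446
  p ← -0.400000 + 0.28·0.435446 = -0.278075
p(0.28) ≈ -0.2781

-0.2781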